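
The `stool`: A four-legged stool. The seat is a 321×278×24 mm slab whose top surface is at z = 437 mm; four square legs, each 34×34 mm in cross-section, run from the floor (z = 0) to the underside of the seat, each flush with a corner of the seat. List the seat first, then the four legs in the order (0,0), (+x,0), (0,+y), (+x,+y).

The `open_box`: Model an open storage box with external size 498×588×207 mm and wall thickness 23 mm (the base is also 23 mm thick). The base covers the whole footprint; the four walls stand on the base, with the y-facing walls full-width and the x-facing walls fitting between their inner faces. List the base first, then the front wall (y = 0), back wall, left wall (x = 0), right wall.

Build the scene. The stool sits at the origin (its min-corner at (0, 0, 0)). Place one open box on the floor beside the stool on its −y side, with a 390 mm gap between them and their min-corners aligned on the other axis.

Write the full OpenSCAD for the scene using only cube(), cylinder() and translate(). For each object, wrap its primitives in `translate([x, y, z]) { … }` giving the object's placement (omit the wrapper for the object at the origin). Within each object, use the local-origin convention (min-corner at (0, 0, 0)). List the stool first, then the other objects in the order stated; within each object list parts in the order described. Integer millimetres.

translate([0, 0, 413]) cube([321, 278, 24]);
cube([34, 34, 413]);
translate([287, 0, 0]) cube([34, 34, 413]);
translate([0, 244, 0]) cube([34, 34, 413]);
translate([287, 244, 0]) cube([34, 34, 413]);
translate([0, -978, 0]) {
  cube([498, 588, 23]);
  translate([0, 0, 23]) cube([498, 23, 184]);
  translate([0, 565, 23]) cube([498, 23, 184]);
  translate([0, 23, 23]) cube([23, 542, 184]);
  translate([475, 23, 23]) cube([23, 542, 184]);
}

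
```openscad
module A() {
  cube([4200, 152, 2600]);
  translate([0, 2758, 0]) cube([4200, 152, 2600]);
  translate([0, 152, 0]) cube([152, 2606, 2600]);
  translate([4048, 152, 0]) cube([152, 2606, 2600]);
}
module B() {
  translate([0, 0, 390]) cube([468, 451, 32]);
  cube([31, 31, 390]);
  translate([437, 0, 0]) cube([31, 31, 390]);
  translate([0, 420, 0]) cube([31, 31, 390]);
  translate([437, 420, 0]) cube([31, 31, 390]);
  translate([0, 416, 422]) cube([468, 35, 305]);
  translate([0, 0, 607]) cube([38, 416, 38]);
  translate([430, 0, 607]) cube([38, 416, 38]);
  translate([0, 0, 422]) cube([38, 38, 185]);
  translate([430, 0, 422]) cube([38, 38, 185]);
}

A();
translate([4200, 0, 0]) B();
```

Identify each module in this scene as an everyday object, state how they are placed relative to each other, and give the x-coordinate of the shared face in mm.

The house frame's +x face and the chair's −x face are both at x = 4200 mm.

A is a house frame. B is a chair. The chair is against the house frame's +x side, with their −y faces flush. The x-coordinate of the shared face is 4200 mm.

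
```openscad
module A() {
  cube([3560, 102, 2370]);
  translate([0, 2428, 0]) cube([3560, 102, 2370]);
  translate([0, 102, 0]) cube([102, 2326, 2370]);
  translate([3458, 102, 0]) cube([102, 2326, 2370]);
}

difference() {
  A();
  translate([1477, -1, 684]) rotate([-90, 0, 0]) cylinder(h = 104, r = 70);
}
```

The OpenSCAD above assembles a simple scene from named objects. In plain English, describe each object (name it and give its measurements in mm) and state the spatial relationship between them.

A is a box-shaped house frame (walls only): outside footprint 3560×2530 mm, wall height 2370 mm, wall thickness 102 mm. The two y-facing walls run the full x-width; the two x-facing walls fit between the inner faces of the y-facing walls.

The house frame has a circular hole of radius 70 mm through its front wall, centred at (x = 1477, z = 684).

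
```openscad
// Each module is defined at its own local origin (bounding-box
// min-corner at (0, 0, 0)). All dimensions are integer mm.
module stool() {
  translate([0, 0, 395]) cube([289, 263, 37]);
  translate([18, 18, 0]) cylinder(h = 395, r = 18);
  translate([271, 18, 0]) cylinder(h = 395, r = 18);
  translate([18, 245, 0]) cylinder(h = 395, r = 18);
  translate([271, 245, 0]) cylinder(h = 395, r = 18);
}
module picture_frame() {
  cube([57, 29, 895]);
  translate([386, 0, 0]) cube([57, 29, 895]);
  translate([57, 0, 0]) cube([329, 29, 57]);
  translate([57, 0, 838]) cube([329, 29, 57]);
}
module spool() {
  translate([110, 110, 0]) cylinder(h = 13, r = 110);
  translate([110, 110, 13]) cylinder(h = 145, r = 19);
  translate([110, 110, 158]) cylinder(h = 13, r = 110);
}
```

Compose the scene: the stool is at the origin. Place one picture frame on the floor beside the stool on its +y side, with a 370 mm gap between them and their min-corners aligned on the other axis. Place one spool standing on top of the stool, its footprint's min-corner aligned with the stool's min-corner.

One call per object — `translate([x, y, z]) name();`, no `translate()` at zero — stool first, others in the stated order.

stool();
translate([0, 633, 0]) picture_frame();
translate([0, 0, 432]) spool();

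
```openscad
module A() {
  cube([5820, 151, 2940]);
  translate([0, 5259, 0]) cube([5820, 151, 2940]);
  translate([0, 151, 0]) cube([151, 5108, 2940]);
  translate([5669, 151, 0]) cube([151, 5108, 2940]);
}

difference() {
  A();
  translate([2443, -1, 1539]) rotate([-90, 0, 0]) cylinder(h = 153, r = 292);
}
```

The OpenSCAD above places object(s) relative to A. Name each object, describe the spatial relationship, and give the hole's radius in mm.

The subtracted cylinder has r = 292 mm.

A is a house frame. The house frame has a circular hole through its front wall. The hole's radius is 292 mm.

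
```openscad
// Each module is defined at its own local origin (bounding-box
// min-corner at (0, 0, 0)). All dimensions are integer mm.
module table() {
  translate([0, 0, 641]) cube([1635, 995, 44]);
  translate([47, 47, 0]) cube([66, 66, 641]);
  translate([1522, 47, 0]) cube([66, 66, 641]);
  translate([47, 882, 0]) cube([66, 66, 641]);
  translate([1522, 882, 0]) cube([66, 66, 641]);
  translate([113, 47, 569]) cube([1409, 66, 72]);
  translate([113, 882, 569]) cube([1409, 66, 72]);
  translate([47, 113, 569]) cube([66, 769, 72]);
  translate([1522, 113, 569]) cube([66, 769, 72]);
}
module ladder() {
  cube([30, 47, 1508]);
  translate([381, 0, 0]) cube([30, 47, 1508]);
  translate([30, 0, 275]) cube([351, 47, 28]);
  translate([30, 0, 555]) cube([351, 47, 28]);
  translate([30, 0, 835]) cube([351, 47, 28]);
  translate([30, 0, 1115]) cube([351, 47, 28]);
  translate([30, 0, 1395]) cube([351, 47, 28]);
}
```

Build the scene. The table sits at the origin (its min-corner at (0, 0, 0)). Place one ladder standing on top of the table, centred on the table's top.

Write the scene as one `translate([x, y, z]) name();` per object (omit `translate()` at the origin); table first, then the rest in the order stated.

table();
translate([612, 474, 685]) ladder();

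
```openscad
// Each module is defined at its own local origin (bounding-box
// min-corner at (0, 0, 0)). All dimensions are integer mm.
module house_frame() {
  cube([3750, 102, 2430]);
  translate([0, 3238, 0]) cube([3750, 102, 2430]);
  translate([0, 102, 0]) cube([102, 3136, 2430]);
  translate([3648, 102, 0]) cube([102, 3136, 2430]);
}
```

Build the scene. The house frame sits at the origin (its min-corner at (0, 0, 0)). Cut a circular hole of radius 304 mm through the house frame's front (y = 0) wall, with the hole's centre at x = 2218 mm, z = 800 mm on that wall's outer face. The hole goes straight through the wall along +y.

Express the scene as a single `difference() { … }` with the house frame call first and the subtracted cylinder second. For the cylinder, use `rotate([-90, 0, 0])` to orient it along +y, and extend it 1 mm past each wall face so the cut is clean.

difference() {
  house_frame();
  translate([2218, -1, 800]) rotate([-90, 0, 0]) cylinder(h = 104, r = 304);
}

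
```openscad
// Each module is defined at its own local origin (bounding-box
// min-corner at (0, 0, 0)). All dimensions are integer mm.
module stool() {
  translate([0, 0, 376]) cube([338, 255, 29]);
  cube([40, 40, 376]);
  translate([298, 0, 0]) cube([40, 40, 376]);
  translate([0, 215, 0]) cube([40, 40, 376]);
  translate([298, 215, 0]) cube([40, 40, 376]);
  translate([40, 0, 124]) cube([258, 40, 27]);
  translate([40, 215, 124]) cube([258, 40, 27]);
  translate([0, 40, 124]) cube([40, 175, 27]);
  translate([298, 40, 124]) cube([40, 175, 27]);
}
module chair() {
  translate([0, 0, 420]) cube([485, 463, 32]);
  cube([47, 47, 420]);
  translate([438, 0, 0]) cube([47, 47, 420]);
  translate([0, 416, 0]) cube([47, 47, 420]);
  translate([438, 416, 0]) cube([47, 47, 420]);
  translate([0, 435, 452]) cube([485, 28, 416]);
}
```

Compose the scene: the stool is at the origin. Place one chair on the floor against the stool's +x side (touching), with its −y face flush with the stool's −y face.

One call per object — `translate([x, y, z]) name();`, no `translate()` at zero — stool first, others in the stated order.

stool();
translate([338, 0, 0]) chair();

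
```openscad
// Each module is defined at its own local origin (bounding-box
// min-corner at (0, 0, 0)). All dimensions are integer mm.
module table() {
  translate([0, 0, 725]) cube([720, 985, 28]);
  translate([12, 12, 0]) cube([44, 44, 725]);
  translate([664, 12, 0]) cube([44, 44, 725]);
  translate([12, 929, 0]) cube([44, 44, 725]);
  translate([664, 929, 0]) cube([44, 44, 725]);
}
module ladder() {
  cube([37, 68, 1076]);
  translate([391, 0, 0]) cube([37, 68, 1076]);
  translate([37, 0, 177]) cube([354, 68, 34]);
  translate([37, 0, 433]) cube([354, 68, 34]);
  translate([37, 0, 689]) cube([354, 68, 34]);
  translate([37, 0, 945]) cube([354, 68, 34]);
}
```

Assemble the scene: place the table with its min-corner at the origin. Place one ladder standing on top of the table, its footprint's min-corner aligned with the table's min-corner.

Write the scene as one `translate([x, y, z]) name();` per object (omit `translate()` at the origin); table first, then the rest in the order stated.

table();
translate([0, 0, 753]) ladder();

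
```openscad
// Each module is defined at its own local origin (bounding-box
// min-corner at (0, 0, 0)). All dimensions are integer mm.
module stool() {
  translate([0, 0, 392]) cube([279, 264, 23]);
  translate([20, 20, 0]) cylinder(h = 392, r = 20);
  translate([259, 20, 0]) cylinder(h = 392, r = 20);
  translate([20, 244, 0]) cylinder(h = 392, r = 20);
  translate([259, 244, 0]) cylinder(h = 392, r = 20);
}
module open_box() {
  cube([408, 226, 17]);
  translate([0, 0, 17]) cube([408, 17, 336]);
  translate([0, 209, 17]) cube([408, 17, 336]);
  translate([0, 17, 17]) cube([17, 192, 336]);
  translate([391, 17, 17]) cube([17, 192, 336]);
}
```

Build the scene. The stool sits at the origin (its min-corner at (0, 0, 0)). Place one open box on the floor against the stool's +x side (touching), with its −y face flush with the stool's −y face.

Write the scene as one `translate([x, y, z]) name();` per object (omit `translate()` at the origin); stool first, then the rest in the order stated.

stool();
translate([279, 0, 0]) open_box();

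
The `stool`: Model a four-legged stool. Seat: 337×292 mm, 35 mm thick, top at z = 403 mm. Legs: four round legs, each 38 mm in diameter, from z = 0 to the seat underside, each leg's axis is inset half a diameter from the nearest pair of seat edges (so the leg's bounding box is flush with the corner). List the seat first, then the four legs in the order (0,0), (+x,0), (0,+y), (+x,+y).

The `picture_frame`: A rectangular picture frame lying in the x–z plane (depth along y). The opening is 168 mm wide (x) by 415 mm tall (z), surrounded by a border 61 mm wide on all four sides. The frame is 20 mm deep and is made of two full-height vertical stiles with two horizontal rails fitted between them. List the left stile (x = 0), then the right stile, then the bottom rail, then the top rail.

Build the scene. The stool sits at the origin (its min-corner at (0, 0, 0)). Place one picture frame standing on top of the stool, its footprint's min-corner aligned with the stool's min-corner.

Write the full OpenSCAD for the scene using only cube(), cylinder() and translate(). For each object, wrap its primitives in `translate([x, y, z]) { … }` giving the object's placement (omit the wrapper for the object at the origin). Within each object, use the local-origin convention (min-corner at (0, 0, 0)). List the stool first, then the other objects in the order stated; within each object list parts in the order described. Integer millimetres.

translate([0, 0, 368]) cube([337, 292, 35]);
translate([19, 19, 0]) cylinder(h = 368, r = 19);
translate([318, 19, 0]) cylinder(h = 368, r = 19);
translate([19, 273, 0]) cylinder(h = 368, r = 19);
translate([318, 273, 0]) cylinder(h = 368, r = 19);
translate([0, 0, 403]) {
  cube([61, 20, 537]);
  translate([229, 0, 0]) cube([61, 20, 537]);
  translate([61, 0, 0]) cube([168, 20, 61]);
  translate([61, 0, 476]) cube([168, 20, 61]);
}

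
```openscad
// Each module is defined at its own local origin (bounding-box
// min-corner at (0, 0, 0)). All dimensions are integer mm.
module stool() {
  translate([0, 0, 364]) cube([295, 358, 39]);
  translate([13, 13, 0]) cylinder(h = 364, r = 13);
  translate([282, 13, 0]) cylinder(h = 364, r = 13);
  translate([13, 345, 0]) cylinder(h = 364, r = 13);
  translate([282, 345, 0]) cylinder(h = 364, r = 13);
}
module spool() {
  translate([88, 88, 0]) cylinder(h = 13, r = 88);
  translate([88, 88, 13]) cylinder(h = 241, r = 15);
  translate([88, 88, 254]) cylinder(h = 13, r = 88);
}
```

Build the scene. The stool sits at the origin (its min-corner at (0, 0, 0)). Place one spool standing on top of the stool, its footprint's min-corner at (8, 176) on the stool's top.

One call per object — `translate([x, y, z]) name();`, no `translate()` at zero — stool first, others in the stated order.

stool();
translate([8, 176, 403]) spool();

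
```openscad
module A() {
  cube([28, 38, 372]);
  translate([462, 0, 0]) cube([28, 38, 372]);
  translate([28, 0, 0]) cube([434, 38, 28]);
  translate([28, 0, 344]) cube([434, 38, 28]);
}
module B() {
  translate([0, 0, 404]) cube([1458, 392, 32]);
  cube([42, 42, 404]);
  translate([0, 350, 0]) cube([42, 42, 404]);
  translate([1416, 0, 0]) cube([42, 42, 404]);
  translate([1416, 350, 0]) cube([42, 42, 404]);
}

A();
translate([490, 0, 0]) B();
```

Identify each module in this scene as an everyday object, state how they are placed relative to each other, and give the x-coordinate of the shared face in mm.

The picture frame's +x face and the bench's −x face are both at x = 490 mm.

A is a picture frame. B is a bench. The bench is against the picture frame's +x side, with their −y faces flush. The x-coordinate of the shared face is 490 mm.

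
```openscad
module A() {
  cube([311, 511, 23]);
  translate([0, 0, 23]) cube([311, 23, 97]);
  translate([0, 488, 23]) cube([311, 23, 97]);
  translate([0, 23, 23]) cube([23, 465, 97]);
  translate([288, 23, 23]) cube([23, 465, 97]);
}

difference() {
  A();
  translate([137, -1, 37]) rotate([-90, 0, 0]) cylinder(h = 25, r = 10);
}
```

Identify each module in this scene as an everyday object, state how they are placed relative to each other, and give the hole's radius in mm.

A is an open box. The open box has a circular hole through its front wall. The hole's radius is 10 mm.

The subtracted cylinder has r = 10 mm.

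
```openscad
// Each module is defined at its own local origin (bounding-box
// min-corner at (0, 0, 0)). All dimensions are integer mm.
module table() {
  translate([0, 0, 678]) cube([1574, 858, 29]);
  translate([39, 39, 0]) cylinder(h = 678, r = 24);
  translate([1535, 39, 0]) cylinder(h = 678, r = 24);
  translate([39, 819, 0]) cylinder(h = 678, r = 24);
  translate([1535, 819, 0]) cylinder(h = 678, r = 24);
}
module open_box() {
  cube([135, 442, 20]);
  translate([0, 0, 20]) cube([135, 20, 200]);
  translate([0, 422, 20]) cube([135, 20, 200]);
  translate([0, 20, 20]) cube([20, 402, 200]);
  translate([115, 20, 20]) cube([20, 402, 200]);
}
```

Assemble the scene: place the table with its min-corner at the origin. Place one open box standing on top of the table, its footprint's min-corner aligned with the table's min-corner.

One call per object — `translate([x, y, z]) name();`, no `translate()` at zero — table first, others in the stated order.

table();
translate([0, 0, 707]) open_box();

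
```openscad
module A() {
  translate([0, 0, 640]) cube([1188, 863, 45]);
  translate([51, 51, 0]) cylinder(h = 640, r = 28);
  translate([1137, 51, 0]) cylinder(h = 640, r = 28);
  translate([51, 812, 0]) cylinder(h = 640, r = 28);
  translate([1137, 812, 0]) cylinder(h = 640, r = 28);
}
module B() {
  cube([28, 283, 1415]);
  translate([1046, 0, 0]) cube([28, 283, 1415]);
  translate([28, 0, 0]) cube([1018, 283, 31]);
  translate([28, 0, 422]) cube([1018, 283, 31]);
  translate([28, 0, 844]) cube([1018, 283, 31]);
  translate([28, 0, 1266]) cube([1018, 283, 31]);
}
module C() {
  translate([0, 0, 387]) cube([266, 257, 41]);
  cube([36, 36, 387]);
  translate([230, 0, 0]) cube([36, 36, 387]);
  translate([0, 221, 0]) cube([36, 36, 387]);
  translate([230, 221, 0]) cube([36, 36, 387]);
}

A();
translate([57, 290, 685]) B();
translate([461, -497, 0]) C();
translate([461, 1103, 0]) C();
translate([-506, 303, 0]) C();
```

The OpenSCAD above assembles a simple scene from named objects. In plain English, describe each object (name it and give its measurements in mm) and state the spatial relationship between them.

A is a rectangular dining table. The top is 1188×863×45 mm with its upper surface at z = 685 mm. It stands on four round legs of 56 mm diameter, each leg's bounding box inset 23 mm from the nearest pair of top edges, running from the floor to the underside of the top.

B is an open bookshelf. Two side panels, each 28 mm thick, 283 mm deep and 1415 mm tall, stand 1074 mm apart (outside-to-outside). Between them sit 4 shelves, each 31 mm thick and 283 mm deep, spanning the full gap between the sides. The bottom shelf rests on the floor (its underside at z = 0) and the clear gap between one shelf's top and the next shelf's underside is 391 mm.

C is a four-legged stool. The seat is a 266×257×41 mm slab whose top surface is at z = 428 mm; four square legs, each 36×36 mm in cross-section, run from the floor (z = 0) to the underside of the seat, each flush with a corner of the seat.

The bookshelf is on top of the table, centred. Three stools sit around the table at the −y, +y, −x sides.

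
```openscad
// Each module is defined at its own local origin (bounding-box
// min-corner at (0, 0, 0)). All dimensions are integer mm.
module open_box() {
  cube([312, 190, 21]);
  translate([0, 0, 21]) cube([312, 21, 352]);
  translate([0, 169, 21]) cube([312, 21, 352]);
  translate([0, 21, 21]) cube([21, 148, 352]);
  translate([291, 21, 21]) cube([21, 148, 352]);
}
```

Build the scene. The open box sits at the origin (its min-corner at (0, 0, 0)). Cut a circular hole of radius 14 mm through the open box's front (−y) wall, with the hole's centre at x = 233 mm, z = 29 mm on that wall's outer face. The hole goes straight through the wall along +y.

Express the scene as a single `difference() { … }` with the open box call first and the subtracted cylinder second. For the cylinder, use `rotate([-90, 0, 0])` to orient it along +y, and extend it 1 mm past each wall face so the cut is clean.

difference() {
  open_box();
  translate([233, -1, 29]) rotate([-90, 0, 0]) cylinder(h = 23, r = 14);
}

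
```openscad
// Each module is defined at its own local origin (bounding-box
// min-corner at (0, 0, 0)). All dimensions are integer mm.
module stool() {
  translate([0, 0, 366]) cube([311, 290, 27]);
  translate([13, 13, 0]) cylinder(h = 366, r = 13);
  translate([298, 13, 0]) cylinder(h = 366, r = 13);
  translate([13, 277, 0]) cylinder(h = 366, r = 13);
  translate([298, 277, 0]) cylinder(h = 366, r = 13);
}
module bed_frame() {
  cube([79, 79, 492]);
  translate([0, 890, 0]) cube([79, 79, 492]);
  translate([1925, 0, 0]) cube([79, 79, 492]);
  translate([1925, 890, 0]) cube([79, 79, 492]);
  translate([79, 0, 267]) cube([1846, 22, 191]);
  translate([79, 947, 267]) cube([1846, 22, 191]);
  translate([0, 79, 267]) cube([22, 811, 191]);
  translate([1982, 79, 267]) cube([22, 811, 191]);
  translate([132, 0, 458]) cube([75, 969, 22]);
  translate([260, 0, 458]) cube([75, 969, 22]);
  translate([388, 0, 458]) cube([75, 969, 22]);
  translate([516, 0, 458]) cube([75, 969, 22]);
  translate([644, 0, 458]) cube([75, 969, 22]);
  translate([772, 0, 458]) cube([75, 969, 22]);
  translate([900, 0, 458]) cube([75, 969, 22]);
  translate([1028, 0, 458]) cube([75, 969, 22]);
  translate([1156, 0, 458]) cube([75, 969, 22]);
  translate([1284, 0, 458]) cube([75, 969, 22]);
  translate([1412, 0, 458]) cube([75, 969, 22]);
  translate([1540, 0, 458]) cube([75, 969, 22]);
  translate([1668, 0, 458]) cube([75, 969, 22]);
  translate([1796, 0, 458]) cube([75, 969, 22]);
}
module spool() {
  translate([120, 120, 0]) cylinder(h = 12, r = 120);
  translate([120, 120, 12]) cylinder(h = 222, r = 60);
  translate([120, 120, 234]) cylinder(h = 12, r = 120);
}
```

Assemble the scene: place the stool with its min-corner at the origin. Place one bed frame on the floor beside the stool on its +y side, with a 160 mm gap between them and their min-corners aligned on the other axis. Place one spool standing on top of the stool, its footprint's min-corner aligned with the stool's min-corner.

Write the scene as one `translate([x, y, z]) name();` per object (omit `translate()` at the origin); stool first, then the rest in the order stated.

stool();
translate([0, 450, 0]) bed_frame();
translate([0, 0, 393]) spool();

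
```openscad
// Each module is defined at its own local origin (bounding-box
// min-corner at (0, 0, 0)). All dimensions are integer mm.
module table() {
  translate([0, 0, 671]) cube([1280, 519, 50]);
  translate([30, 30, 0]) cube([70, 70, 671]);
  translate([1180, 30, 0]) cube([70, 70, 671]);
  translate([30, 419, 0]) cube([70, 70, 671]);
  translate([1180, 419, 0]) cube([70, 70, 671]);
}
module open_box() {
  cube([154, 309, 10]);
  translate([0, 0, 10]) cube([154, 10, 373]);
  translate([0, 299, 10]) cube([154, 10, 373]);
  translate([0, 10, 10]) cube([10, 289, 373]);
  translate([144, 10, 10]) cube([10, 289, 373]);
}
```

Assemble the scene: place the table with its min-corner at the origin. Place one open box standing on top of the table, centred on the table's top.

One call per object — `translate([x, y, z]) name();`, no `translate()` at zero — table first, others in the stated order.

table();
translate([563, 105, 721]) open_box();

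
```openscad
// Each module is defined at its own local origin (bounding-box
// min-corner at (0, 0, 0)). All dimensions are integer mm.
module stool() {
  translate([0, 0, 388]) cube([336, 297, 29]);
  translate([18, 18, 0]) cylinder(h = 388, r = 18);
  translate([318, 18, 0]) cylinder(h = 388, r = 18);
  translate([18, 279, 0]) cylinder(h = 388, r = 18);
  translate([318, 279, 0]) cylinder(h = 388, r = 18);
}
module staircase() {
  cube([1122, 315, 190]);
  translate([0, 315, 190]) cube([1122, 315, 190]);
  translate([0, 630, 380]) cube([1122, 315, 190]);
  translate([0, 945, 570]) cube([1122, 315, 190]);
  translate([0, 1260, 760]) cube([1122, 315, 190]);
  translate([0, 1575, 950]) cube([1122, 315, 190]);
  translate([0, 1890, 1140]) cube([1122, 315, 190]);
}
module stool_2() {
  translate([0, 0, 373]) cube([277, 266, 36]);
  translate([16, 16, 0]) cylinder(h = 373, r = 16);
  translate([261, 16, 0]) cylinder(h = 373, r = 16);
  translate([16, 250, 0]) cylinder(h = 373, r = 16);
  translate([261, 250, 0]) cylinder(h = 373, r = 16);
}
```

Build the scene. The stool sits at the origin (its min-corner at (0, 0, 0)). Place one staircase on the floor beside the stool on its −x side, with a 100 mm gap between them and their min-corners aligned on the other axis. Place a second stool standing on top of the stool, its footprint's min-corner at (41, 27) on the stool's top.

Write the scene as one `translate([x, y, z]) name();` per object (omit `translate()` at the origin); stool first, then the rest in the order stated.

stool();
translate([-1222, 0, 0]) staircase();
translate([41, 27, 417]) stool_2();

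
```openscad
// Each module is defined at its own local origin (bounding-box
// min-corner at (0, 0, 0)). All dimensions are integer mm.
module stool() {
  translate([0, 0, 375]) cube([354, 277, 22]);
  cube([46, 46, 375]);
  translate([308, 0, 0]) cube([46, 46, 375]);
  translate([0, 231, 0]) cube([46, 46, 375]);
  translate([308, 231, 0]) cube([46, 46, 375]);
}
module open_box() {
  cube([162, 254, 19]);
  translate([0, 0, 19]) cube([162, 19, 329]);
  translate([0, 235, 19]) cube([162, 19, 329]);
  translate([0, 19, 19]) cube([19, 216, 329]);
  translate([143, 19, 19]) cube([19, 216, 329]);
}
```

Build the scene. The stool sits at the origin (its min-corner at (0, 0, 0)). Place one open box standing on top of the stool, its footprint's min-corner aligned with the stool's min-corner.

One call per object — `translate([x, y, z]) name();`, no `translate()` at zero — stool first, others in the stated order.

stool();
translate([0, 0, 397]) open_box();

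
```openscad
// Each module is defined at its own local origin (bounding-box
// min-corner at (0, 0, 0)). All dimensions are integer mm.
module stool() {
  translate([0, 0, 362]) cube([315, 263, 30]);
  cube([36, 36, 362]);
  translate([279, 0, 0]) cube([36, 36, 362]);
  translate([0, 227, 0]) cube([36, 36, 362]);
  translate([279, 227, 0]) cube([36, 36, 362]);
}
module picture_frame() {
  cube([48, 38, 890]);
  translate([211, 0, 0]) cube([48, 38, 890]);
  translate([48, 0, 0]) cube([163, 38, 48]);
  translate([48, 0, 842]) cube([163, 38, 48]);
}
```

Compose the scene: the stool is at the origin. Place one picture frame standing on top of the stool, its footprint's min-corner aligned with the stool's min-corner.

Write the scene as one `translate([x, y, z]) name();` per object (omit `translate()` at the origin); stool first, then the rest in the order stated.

stool();
translate([0, 0, 392]) picture_frame();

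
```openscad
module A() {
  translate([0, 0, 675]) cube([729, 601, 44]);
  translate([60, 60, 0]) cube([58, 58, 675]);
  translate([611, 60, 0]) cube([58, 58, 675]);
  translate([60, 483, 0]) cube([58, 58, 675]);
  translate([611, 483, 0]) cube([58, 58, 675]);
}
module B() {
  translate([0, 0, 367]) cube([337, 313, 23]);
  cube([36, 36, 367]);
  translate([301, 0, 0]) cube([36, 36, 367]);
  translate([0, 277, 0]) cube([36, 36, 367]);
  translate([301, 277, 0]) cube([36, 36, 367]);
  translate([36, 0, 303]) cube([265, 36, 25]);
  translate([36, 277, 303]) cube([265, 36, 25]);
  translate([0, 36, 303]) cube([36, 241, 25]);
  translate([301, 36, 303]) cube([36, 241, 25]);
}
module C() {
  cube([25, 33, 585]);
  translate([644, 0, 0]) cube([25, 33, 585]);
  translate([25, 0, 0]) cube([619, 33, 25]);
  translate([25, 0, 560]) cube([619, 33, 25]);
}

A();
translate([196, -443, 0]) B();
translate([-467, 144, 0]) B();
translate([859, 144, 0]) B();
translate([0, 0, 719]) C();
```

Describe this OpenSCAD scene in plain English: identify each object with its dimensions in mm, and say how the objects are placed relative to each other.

A is a table with a 729×601 mm rectangular top, 44 mm thick, top surface at z = 719 mm, supported by four 58×58 mm square legs, each inset 60 mm from the nearest pair of top edges, running from the floor.

B is a simple wooden stool: a rectangular seat 337 mm (x) by 313 mm (y), 23 mm thick, top face at z = 390 mm, on four square legs, each 36×36 mm in cross-section. The legs rest on z = 0, each flush with a corner of the seat. Four stretchers, 36 mm wide and 25 mm tall, connect adjacent legs with their undersides at z = 303 mm, each running between the inner faces of the legs it joins and aligned with the legs' outer faces on the other axis.

C is a rectangular picture frame lying in the x–z plane (depth along y). The opening is 619 mm wide (x) by 535 mm tall (z), surrounded by a border 25 mm wide on all four sides. The frame is 33 mm deep and is made of two full-height vertical stiles with two horizontal rails fitted between them.

Three stools sit around the table at the −y, −x, +x sides. The picture frame is on top of the table.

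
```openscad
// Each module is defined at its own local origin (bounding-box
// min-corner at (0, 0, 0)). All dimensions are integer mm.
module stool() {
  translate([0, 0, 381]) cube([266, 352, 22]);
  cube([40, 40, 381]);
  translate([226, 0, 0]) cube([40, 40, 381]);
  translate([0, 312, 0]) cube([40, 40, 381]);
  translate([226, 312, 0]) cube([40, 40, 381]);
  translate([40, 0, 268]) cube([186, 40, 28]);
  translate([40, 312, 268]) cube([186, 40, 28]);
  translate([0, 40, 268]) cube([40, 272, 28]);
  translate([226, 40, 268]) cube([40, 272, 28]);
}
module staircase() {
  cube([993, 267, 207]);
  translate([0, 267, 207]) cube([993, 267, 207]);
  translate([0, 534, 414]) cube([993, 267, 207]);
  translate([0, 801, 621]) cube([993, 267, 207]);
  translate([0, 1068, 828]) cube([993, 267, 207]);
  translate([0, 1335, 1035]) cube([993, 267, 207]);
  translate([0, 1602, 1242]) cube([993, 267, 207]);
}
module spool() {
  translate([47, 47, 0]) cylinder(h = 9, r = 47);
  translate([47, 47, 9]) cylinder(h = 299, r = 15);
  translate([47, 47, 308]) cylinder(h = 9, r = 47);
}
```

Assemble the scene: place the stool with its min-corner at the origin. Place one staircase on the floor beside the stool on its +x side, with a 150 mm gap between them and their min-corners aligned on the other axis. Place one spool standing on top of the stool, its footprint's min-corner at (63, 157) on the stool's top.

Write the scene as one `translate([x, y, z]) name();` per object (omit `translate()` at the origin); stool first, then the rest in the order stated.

stool();
translate([416, 0, 0]) staircase();
translate([63, 157, 403]) spool();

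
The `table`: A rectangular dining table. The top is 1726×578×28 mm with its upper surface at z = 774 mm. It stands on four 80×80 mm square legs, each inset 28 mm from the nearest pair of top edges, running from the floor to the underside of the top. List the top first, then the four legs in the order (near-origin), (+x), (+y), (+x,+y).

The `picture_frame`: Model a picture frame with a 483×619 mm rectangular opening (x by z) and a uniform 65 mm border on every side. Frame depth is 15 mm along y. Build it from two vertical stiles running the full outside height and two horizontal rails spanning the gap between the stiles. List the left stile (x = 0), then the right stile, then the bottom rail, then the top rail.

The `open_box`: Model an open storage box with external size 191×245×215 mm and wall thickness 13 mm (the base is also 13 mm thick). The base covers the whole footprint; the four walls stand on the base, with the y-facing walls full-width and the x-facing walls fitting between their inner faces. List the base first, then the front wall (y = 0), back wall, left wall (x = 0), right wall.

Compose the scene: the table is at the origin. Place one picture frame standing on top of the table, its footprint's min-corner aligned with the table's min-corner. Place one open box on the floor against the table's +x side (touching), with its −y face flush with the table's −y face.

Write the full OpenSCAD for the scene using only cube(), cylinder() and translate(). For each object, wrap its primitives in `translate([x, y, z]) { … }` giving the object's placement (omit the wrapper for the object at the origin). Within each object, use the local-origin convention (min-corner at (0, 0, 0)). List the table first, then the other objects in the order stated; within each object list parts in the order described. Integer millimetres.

translate([0, 0, 746]) cube([1726, 578, 28]);
translate([28, 28, 0]) cube([80, 80, 746]);
translate([1618, 28, 0]) cube([80, 80, 746]);
translate([28, 470, 0]) cube([80, 80, 746]);
translate([1618, 470, 0]) cube([80, 80, 746]);
translate([0, 0, 774]) {
  cube([65, 15, 749]);
  translate([548, 0, 0]) cube([65, 15, 749]);
  translate([65, 0, 0]) cube([483, 15, 65]);
  translate([65, 0, 684]) cube([483, 15, 65]);
}
translate([1726, 0, 0]) {
  cube([191, 245, 13]);
  translate([0, 0, 13]) cube([191, 13, 202]);
  translate([0, 232, 13]) cube([191, 13, 202]);
  translate([0, 13, 13]) cube([13, 219, 202]);
  translate([178, 13, 13]) cube([13, 219, 202]);
}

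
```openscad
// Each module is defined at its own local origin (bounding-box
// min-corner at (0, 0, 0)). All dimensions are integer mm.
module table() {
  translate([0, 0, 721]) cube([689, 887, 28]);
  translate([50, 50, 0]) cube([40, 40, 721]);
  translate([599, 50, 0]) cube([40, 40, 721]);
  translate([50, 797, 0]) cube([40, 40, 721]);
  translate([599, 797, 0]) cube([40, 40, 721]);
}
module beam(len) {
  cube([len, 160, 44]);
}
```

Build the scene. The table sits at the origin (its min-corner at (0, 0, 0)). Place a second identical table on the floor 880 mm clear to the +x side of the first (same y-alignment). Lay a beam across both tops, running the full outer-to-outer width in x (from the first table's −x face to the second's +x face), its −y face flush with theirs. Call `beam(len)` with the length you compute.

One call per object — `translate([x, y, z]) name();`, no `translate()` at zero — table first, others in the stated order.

table();
translate([1569, 0, 0]) table();
translate([0, 0, 749]) beam(2258);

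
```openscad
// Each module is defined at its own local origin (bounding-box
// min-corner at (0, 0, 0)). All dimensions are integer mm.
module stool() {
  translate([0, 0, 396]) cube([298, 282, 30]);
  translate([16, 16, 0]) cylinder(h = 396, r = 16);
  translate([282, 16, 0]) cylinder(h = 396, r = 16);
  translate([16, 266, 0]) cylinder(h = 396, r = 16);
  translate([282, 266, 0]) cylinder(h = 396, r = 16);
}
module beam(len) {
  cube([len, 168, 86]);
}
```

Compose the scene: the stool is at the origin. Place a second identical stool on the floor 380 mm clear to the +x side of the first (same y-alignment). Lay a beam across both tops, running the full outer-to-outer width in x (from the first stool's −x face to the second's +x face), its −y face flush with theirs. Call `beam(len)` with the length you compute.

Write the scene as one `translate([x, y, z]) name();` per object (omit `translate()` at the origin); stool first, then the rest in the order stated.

stool();
translate([678, 0, 0]) stool();
translate([0, 0, 426]) beam(976);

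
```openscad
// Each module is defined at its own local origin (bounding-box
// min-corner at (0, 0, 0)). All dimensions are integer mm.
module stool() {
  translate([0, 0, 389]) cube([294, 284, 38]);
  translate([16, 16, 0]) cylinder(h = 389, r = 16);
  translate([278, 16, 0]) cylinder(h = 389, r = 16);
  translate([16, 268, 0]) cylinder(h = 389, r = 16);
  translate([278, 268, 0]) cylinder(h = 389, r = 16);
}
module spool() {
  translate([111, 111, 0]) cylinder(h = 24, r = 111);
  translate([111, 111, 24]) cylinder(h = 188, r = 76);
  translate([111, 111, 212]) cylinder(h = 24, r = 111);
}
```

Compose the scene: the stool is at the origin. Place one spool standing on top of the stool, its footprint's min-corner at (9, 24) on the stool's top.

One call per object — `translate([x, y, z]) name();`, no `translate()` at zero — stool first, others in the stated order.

stool();
translate([9, 24, 427]) spool();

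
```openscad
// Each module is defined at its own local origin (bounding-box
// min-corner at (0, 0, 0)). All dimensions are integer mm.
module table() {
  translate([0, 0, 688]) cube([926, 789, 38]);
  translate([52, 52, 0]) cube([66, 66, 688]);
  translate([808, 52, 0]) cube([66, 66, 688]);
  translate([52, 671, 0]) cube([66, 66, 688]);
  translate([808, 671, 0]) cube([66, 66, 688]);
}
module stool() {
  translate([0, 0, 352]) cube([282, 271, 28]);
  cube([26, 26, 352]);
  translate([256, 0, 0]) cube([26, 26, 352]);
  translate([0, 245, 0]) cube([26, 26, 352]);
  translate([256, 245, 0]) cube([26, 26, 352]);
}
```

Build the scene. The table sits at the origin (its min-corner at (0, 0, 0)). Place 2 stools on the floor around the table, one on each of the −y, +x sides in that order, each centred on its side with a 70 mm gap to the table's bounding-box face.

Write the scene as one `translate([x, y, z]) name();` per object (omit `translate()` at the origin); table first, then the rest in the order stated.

table();
translate([322, -341, 0]) stool();
translate([996, 259, 0]) stool();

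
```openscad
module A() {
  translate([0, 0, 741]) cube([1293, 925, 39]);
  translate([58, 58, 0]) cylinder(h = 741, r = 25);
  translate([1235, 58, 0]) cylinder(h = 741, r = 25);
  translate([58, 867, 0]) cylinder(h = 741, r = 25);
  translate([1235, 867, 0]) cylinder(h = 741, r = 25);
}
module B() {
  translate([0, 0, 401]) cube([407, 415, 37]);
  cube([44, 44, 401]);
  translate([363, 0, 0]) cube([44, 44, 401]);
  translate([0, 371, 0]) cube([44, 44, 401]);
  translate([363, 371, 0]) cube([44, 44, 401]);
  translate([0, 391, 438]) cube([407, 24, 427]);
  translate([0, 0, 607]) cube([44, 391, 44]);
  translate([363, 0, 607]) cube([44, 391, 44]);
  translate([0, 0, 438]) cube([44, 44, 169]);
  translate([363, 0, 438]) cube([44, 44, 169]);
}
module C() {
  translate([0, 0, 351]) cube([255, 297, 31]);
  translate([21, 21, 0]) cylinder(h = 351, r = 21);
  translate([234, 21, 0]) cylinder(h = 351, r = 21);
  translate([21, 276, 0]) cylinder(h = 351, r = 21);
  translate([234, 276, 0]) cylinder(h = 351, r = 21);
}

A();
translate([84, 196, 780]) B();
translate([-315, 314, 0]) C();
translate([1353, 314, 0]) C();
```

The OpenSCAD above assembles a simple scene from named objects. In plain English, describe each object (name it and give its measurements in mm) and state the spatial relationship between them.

A is a table with a 1293×925 mm rectangular top, 39 mm thick, top surface at z = 780 mm, supported by four round legs of 50 mm diameter, each leg's bounding box inset 33 mm from the nearest pair of top edges, running from the floor.

B is a chair: 407×415 mm seat, 37 mm thick, top at z = 438 mm, on four 44 mm square corner legs flush with the seat edges. A 24 mm thick backrest slab spans the full seat width, extending 427 mm above the seat top, its back face flush with the seat's +y edge. Two armrests of 44×44 mm section run along each side from the seat's front edge to the front of the backrest, top faces 213 mm above the seat top and outer faces flush with the seat's x-edges; a 44×44 mm post under the front of each armrest stands on the seat at the front corner.

C is a simple wooden stool: a rectangular seat 255 mm (x) by 297 mm (y), 31 mm thick, top face at z = 382 mm, on four round legs, each 42 mm in diameter. The legs rest on z = 0, each leg's axis is inset half a diameter from the nearest pair of seat edges (so the leg's bounding box is flush with the corner).

The chair is on top of the table. Two stools sit around the table at the −x, +x sides.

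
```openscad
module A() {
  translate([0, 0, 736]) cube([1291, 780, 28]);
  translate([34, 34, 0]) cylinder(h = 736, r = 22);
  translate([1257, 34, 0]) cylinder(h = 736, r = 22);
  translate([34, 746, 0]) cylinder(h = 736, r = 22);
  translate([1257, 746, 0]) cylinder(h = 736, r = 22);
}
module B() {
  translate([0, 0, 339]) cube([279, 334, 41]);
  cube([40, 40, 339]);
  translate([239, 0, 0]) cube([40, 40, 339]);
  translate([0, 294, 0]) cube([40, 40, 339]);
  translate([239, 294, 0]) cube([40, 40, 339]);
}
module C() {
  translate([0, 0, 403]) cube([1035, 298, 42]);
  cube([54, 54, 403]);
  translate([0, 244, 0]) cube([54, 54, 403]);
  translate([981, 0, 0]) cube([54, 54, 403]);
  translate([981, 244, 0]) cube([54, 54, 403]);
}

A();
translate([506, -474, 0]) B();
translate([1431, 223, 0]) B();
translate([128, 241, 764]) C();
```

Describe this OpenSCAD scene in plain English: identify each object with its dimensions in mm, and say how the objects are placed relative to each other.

A is a table with a 1291×780 mm rectangular top, 28 mm thick, top surface at z = 764 mm, supported by four round legs of 44 mm diameter, each leg's bounding box inset 12 mm from the nearest pair of top edges, running from the floor.

B is a four-legged stool. The seat is a 279×334×41 mm slab whose top surface is at z = 380 mm; four square legs, each 40×40 mm in cross-section, run from the floor (z = 0) to the underside of the seat, each flush with a corner of the seat.

C is a bench: a 1035×298 mm seat slab, 42 mm thick, top at z = 445 mm, on four 54×54 mm square legs flush with the seat corners and standing on z = 0.

Two stools sit around the table at the −y, +x sides. The bench is on top of the table, centred.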